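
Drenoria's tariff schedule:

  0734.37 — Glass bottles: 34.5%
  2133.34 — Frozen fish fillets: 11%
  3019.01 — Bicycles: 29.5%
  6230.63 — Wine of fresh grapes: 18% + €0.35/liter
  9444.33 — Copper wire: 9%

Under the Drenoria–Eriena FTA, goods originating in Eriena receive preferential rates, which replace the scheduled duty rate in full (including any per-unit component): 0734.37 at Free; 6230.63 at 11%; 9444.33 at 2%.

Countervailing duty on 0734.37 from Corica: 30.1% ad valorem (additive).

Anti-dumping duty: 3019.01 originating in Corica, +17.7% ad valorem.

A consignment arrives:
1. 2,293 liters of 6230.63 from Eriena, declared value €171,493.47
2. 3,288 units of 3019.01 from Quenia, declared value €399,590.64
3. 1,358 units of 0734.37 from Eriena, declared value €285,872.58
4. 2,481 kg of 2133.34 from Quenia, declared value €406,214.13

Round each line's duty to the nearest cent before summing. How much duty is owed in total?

Line 1 (6230.63, Eriena, 2,293 liters, €171,493.47):
Base rate for 6230.63 is 18% + €0.35/liter.
Origin Eriena qualifies under the Drenoria–Eriena agreement and 6230.63 is covered: preferential rate 11% applies instead.
Duty = €171,493.47 × 11% = €18,864.28.
Line 2 (3019.01, Quenia, 3,288 units, €399,590.64):
Base rate for 3019.01 is 29.5%.
The additional-duty order on 3019.01 targets Corica, not Quenia; it does not apply.
Duty = €399,590.64 × 29.5% = €117,879.24.
Line 3 (0734.37, Eriena, 1,358 units, €285,872.58):
Base rate for 0734.37 is 34.5%.
Origin Eriena qualifies under the Drenoria–Eriena agreement and 0734.37 is covered: preferential rate Free applies instead.
The additional-duty order on 0734.37 targets Corica, not Eriena; it does not apply.
Duty = €285,872.58 × 0% = €0.00.
Line 4 (2133.34, Quenia, 2,481 kg, €406,214.13):
Base rate for 2133.34 is 11%.
Duty = €406,214.13 × 11% = €44,683.55.
Total = €18,864.28 + €117,879.24 + €0.00 + €44,683.55 = €181,427.07.

€181,427.07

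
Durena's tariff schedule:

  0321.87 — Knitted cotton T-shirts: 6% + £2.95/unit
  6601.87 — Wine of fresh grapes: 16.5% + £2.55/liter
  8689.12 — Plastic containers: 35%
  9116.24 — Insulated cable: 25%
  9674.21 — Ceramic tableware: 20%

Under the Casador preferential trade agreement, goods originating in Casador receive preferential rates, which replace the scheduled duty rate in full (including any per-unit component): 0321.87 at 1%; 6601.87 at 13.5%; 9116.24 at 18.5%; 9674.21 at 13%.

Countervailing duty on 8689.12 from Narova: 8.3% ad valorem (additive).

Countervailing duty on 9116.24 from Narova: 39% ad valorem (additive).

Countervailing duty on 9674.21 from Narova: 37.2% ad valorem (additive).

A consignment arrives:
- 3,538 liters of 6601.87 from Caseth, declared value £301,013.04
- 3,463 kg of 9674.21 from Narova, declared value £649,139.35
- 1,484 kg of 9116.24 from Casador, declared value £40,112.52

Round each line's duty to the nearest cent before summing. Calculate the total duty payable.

£437,417.58

Line 1 (6601.87, Caseth, 3,538 liters, £301,013.04):
Base rate for 6601.87 is 16.5% + £2.55/liter.
6601.87 has an FTA preferential rate, but origin Caseth is not Casador; base rate stands.
Duty = £301,013.04 × 16.5% + 3,538 × £2.55 = £58,689.05.
Line 2 (9674.21, Narova, 3,463 kg, £649,139.35):
Base rate for 9674.21 is 20%.
9674.21 has an FTA preferential rate, but origin Narova is not Casador; base rate stands.
Additional duty on 9674.21 from Narova: +37.2%. Applied ad valorem rate: 20% + 37.2% = 57.2%.
Duty = £649,139.35 × 57.2% = £371,307.71.
Line 3 (9116.24, Casador, 1,484 kg, £40,112.52):
Base rate for 9116.24 is 25%.
Origin Casador qualifies under the Durena–Casador agreement and 9116.24 is covered: preferential rate 18.5% applies instead.
The additional-duty order on 9116.24 targets Narova, not Casador; it does not apply.
Duty = £40,112.52 × 18.5% = £7,420.82.
Total = £58,689.05 + £371,307.71 + £7,420.82 = £437,417.58.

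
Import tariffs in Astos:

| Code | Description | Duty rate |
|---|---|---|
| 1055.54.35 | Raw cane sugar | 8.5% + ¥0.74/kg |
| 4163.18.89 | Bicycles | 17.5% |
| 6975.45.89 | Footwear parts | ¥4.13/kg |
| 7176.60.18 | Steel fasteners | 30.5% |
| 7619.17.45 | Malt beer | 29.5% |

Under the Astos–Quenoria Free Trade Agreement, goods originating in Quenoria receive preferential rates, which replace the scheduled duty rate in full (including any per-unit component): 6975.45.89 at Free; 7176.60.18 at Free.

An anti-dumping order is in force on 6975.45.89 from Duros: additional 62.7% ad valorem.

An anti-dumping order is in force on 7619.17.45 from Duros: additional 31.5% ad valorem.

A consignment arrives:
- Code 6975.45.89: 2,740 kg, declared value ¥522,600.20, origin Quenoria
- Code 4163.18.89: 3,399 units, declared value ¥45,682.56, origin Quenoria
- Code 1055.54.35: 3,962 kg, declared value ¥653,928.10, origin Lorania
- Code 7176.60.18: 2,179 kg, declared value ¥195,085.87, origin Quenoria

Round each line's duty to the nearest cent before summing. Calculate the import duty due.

¥66,510.22

Line 1 (6975.45.89, Quenoria, 2,740 kg, ¥522,600.20):
Base rate for 6975.45.89 is ¥4.13/kg.
Origin Quenoria qualifies under the Astos–Quenoria agreement and 6975.45.89 is covered: preferential rate Free applies instead.
The additional-duty order on 6975.45.89 targets Duros, not Quenoria; it does not apply.
Duty = ¥522,600.20 × 0% = ¥0.00.
Line 2 (4163.18.89, Quenoria, 3,399 units, ¥45,682.56):
Base rate for 4163.18.89 is 17.5%.
Origin Quenoria is the FTA partner but 4163.18.89 is not on the preference list; base rate stands.
Duty = ¥45,682.56 × 17.5% = ¥7,994.45.
Line 3 (1055.54.35, Lorania, 3,962 kg, ¥653,928.10):
Base rate for 1055.54.35 is 8.5% + ¥0.74/kg.
Duty = ¥653,928.10 × 8.5% + 3,962 × ¥0.74 = ¥58,515.77.
Line 4 (7176.60.18, Quenoria, 2,179 kg, ¥195,085.87):
Base rate for 7176.60.18 is 30.5%.
Origin Quenoria qualifies under the Astos–Quenoria agreement and 7176.60.18 is covered: preferential rate Free applies instead.
Duty = ¥195,085.87 × 0% = ¥0.00.
Total = ¥0.00 + ¥7,994.45 + ¥58,515.77 + ¥0.00 = ¥66,510.22.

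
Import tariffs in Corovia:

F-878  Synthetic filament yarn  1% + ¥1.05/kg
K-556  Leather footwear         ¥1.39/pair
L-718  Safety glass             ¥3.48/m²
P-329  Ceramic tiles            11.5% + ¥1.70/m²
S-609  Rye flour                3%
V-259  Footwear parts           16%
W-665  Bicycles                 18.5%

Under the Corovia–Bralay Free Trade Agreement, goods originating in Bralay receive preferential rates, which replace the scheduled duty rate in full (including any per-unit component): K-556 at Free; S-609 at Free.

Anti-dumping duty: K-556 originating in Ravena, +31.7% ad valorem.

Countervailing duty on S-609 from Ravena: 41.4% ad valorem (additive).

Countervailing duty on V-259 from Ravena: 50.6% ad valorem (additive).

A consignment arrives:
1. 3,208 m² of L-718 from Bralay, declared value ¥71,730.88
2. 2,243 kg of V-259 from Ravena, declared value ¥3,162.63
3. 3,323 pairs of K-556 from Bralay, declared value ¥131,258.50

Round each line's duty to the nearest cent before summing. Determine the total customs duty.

Line 1 (L-718, Bralay, 3,208 m², ¥71,730.88):
Base rate for L-718 is ¥3.48/m².
Origin Bralay is the FTA partner but L-718 is not on the preference list; base rate stands.
Duty = 3,208 × ¥3.48 = ¥11,163.84.
Line 2 (V-259, Ravena, 2,243 kg, ¥3,162.63):
Base rate for V-259 is 16%.
Additional duty on V-259 from Ravena: +50.6%. Applied ad valorem rate: 16% + 50.6% = 66.6%.
Duty = ¥3,162.63 × 66.6% = ¥2,106.31.
Line 3 (K-556, Bralay, 3,323 pairs, ¥131,258.50):
Base rate for K-556 is ¥1.39/pair.
Origin Bralay qualifies under the Corovia–Bralay agreement and K-556 is covered: preferential rate Free applies instead.
The additional-duty order on K-556 targets Ravena, not Bralay; it does not apply.
Duty = ¥131,258.50 × 0% = ¥0.00.
Total = ¥11,163.84 + ¥2,106.31 + ¥0.00 = ¥13,270.15.

¥13,270.15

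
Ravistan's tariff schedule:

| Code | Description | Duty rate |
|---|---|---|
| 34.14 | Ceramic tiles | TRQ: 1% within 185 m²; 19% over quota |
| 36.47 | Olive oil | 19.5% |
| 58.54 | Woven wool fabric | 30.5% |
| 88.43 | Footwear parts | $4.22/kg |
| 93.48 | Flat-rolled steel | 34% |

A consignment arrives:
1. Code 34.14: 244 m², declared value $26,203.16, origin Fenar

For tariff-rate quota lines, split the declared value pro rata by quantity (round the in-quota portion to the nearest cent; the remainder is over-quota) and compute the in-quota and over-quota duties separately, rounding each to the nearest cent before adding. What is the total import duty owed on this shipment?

Line 1 (34.14, Fenar, 244 m², $26,203.16):
Code 34.14 is under a tariff-rate quota (threshold 185 m²). In-quota: 185 m² at 1%; over-quota: 59 m² at 19%.
Pro-rata value split: in-quota = $26,203.16 × 185/244 = $19,867.15; over-quota = $26,203.16 − $19,867.15 = $6,336.01.
In-quota duty = $19,867.15 × 1% = $198.67. Over-quota duty = $6,336.01 × 19% = $1,203.84.
Line duty = $198.67 + $1,203.84 = $1,402.51.

$1,402.51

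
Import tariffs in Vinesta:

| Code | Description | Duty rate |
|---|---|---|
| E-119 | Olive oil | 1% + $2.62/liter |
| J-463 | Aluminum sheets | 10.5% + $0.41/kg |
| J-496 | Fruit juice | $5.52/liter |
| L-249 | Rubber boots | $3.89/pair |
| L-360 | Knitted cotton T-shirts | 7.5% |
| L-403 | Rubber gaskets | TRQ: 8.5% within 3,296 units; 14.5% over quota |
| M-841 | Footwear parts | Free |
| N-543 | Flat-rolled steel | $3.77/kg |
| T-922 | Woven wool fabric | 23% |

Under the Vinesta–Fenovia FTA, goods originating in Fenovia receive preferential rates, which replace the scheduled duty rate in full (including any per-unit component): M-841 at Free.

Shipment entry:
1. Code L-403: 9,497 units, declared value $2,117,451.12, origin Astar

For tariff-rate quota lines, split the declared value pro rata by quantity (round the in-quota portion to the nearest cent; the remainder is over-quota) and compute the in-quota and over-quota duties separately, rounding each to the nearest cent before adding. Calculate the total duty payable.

Line 1 (L-403, Astar, 9,497 units, $2,117,451.12):
Code L-403 is under a tariff-rate quota (threshold 3,296 units). In-quota: 3,296 units at 8.5%; over-quota: 6,201 units at 14.5%.
Pro-rata value split: in-quota = $2,117,451.12 × 3,296/9,497 = $734,876.16; over-quota = $2,117,451.12 − $734,876.16 = $1,382,574.96.
In-quota duty = $734,876.16 × 8.5% = $62,464.47. Over-quota duty = $1,382,574.96 × 14.5% = $200,473.37.
Line duty = $62,464.47 + $200,473.37 = $262,937.84.

$262,937.84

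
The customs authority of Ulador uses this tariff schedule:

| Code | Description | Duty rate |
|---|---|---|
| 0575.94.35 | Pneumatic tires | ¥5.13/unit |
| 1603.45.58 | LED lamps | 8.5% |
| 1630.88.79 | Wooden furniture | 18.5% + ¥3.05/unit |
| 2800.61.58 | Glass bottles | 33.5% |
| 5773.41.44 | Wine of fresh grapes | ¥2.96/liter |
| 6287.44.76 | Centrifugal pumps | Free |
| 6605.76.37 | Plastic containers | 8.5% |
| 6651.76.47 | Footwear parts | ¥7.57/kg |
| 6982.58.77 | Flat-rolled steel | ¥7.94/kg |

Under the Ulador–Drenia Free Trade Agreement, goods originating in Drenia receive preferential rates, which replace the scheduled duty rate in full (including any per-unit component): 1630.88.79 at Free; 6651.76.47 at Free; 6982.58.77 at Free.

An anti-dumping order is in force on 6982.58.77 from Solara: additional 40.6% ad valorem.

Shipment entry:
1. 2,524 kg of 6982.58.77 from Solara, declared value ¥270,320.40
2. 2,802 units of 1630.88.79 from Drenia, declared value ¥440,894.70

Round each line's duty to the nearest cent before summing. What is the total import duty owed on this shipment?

¥129,790.64

Line 1 (6982.58.77, Solara, 2,524 kg, ¥270,320.40):
Base rate for 6982.58.77 is ¥7.94/kg.
6982.58.77 has an FTA preferential rate, but origin Solara is not Drenia; base rate stands.
Additional duty on 6982.58.77 from Solara: +40.6% ad valorem. Applied ad valorem rate = 40.6%.
Duty = ¥270,320.40 × 40.6% + 2,524 × ¥7.94 = ¥129,790.64.
Line 2 (1630.88.79, Drenia, 2,802 units, ¥440,894.70):
Base rate for 1630.88.79 is 18.5% + ¥3.05/unit.
Origin Drenia qualifies under the Ulador–Drenia agreement and 1630.88.79 is covered: preferential rate Free applies instead.
Duty = ¥440,894.70 × 0% = ¥0.00.
Total = ¥129,790.64 + ¥0.00 = ¥129,790.64.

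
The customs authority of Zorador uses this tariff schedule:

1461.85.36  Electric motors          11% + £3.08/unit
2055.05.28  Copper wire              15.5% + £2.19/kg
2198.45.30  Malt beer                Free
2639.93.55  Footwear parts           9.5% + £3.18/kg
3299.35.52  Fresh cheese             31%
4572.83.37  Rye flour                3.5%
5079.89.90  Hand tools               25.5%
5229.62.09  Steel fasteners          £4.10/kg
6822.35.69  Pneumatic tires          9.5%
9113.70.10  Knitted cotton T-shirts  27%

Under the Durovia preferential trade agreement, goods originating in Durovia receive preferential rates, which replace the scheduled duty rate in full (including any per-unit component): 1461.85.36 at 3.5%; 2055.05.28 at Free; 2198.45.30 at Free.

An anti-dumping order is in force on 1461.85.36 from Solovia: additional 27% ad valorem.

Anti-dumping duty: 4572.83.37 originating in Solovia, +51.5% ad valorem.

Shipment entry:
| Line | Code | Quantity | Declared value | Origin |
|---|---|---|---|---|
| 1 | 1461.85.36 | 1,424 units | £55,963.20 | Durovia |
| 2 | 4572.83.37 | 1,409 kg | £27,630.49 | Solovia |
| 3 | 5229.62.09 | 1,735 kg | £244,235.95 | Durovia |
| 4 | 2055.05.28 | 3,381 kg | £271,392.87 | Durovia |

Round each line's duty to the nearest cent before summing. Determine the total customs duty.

Line 1 (1461.85.36, Durovia, 1,424 units, £55,963.20):
Base rate for 1461.85.36 is 11% + £3.08/unit.
Origin Durovia qualifies under the Zorador–Durovia agreement and 1461.85.36 is covered: preferential rate 3.5% applies instead.
The additional-duty order on 1461.85.36 targets Solovia, not Durovia; it does not apply.
Duty = £55,963.20 × 3.5% = £1,958.71.
Line 2 (4572.83.37, Solovia, 1,409 kg, £27,630.49):
Base rate for 4572.83.37 is 3.5%.
Additional duty on 4572.83.37 from Solovia: +51.5%. Applied ad valorem rate: 3.5% + 51.5% = 55%.
Duty = £27,630.49 × 55% = £15,196.77.
Line 3 (5229.62.09, Durovia, 1,735 kg, £244,235.95):
Base rate for 5229.62.09 is £4.10/kg.
Origin Durovia is the FTA partner but 5229.62.09 is not on the preference list; base rate stands.
Duty = 1,735 × £4.10 = £7,113.50.
Line 4 (2055.05.28, Durovia, 3,381 kg, £271,392.87):
Base rate for 2055.05.28 is 15.5% + £2.19/kg.
Origin Durovia qualifies under the Zorador–Durovia agreement and 2055.05.28 is covered: preferential rate Free applies instead.
Duty = £271,392.87 × 0% = £0.00.
Total = £1,958.71 + £15,196.77 + £7,113.50 + £0.00 = £24,268.98.

£24,268.98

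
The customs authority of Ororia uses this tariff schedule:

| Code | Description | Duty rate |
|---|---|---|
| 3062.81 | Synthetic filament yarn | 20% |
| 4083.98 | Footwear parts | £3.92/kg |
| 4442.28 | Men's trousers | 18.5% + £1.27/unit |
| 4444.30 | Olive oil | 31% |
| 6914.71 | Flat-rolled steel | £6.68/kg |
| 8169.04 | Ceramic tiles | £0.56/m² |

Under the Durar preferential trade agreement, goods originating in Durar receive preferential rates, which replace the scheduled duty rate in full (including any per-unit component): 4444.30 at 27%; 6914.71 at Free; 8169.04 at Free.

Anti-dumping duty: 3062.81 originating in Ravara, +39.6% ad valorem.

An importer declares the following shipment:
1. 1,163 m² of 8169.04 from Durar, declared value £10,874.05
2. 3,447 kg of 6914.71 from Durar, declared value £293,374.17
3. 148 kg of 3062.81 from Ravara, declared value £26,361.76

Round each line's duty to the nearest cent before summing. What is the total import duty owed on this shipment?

Line 1 (8169.04, Durar, 1,163 m², £10,874.05):
Base rate for 8169.04 is £0.56/m².
Origin Durar qualifies under the Ororia–Durar agreement and 8169.04 is covered: preferential rate Free applies instead.
Duty = £10,874.05 × 0% = £0.00.
Line 2 (6914.71, Durar, 3,447 kg, £293,374.17):
Base rate for 6914.71 is £6.68/kg.
Origin Durar qualifies under the Ororia–Durar agreement and 6914.71 is covered: preferential rate Free applies instead.
Duty = £293,374.17 × 0% = £0.00.
Line 3 (3062.81, Ravara, 148 kg, £26,361.76):
Base rate for 3062.81 is 20%.
Additional duty on 3062.81 from Ravara: +39.6%. Applied ad valorem rate: 20% + 39.6% = 59.6%.
Duty = £26,361.76 × 59.6% = £15,711.61.
Total = £0.00 + £0.00 + £15,711.61 = £15,711.61.

£15,711.61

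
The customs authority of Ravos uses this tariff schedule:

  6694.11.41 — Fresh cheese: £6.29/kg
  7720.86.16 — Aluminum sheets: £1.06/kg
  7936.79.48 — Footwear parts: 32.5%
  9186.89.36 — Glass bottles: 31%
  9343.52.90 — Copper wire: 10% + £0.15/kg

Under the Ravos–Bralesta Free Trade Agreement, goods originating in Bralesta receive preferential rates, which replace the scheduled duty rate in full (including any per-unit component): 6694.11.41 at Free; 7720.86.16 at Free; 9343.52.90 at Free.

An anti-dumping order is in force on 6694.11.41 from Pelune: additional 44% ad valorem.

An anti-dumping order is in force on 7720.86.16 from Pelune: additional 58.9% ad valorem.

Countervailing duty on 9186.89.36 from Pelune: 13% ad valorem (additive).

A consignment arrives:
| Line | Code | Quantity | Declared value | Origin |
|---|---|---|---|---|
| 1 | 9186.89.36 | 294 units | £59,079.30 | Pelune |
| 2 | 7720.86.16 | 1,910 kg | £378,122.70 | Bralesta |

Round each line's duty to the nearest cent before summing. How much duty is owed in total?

Line 1 (9186.89.36, Pelune, 294 units, £59,079.30):
Base rate for 9186.89.36 is 31%.
Additional duty on 9186.89.36 from Pelune: +13%. Applied ad valorem rate: 31% + 13% = 44%.
Duty = £59,079.30 × 44% = £25,994.89.
Line 2 (7720.86.16, Bralesta, 1,910 kg, £378,122.70):
Base rate for 7720.86.16 is £1.06/kg.
Origin Bralesta qualifies under the Ravos–Bralesta agreement and 7720.86.16 is covered: preferential rate Free applies instead.
The additional-duty order on 7720.86.16 targets Pelune, not Bralesta; it does not apply.
Duty = £378,122.70 × 0% = £0.00.
Total = £25,994.89 + £0.00 = £25,994.89.

£25,994.89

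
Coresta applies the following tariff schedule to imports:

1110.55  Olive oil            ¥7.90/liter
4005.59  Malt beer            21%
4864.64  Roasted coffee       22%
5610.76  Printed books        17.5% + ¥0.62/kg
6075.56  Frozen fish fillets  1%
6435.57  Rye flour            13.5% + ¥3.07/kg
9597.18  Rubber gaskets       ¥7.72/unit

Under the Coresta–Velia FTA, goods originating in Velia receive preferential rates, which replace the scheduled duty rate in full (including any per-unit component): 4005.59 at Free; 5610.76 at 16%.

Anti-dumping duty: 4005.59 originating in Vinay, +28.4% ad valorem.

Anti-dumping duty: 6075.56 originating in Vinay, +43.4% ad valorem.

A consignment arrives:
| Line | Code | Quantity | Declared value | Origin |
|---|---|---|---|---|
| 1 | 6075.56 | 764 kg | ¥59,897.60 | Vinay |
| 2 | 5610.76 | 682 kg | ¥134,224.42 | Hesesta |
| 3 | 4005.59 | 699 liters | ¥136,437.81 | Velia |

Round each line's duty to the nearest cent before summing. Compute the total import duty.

Line 1 (6075.56, Vinay, 764 kg, ¥59,897.60):
Base rate for 6075.56 is 1%.
Additional duty on 6075.56 from Vinay: +43.4%. Applied ad valorem rate: 1% + 43.4% = 44.4%.
Duty = ¥59,897.60 × 44.4% = ¥26,594.53.
Line 2 (5610.76, Hesesta, 682 kg, ¥134,224.42):
Base rate for 5610.76 is 17.5% + ¥0.62/kg.
5610.76 has an FTA preferential rate, but origin Hesesta is not Velia; base rate stands.
Duty = ¥134,224.42 × 17.5% + 682 × ¥0.62 = ¥23,912.11.
Line 3 (4005.59, Velia, 699 liters, ¥136,437.81):
Base rate for 4005.59 is 21%.
Origin Velia qualifies under the Coresta–Velia agreement and 4005.59 is covered: preferential rate Free applies instead.
The additional-duty order on 4005.59 targets Vinay, not Velia; it does not apply.
Duty = ¥136,437.81 × 0% = ¥0.00.
Total = ¥26,594.53 + ¥23,912.11 + ¥0.00 = ¥50,506.64.

¥50,506.64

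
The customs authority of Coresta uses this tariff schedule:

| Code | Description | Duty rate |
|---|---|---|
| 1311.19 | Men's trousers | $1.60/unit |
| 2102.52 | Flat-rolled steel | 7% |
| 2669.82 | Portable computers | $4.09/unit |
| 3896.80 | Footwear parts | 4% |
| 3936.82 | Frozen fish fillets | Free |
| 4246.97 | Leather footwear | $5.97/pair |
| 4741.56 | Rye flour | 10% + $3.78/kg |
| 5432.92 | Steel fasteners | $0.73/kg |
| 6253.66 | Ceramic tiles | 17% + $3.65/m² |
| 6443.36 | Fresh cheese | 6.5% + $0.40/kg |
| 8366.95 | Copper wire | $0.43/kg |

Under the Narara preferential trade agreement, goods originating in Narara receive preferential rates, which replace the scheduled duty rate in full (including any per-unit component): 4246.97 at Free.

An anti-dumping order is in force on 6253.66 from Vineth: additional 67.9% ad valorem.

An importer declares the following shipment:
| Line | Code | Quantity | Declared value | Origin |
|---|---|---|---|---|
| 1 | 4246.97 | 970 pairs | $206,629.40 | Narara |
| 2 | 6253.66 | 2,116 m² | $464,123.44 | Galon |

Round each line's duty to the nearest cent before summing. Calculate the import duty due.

Line 1 (4246.97, Narara, 970 pairs, $206,629.40):
Base rate for 4246.97 is $5.97/pair.
Origin Narara qualifies under the Coresta–Narara agreement and 4246.97 is covered: preferential rate Free applies instead.
Duty = $206,629.40 × 0% = $0.00.
Line 2 (6253.66, Galon, 2,116 m², $464,123.44):
Base rate for 6253.66 is 17% + $3.65/m².
The additional-duty order on 6253.66 targets Vineth, not Galon; it does not apply.
Duty = $464,123.44 × 17% + 2,116 × $3.65 = $86,624.38.
Total = $0.00 + $86,624.38 = $86,624.38.

$86,624.38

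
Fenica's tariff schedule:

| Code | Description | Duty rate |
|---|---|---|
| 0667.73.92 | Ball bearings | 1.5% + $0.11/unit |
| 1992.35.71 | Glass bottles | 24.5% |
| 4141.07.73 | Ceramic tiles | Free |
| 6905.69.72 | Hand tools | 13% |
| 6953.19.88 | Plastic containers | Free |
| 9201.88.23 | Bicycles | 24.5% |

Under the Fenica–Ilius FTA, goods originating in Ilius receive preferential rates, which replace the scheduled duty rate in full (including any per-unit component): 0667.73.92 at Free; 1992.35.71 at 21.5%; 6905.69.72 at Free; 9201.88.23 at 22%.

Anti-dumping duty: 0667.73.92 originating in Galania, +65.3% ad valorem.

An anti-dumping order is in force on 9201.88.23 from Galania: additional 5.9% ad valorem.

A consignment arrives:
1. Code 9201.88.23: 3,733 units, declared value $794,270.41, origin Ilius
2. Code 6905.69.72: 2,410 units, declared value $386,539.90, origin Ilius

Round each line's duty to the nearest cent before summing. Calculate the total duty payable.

Line 1 (9201.88.23, Ilius, 3,733 units, $794,270.41):
Base rate for 9201.88.23 is 24.5%.
Origin Ilius qualifies under the Fenica–Ilius agreement and 9201.88.23 is covered: preferential rate 22% applies instead.
The additional-duty order on 9201.88.23 targets Galania, not Ilius; it does not apply.
Duty = $794,270.41 × 22% = $174,739.49.
Line 2 (6905.69.72, Ilius, 2,410 units, $386,539.90):
Base rate for 6905.69.72 is 13%.
Origin Ilius qualifies under the Fenica–Ilius agreement and 6905.69.72 is covered: preferential rate Free applies instead.
Duty = $386,539.90 × 0% = $0.00.
Total = $174,739.49 + $0.00 = $174,739.49.

$174,739.49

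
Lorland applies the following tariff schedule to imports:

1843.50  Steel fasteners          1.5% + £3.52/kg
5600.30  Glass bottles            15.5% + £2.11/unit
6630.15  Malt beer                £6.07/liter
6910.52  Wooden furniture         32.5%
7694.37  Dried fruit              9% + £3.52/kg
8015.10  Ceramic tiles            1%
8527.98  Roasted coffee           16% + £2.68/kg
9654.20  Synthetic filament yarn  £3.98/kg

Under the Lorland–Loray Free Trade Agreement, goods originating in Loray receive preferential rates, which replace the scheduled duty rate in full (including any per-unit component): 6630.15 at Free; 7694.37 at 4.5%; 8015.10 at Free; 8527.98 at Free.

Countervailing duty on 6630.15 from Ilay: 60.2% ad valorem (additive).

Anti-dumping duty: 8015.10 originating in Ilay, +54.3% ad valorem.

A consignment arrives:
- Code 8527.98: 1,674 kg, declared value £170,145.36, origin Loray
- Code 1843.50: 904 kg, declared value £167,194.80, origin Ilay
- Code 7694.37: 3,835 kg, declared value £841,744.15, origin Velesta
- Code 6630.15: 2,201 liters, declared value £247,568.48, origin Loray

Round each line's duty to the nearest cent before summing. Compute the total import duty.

£94,946.17

Line 1 (8527.98, Loray, 1,674 kg, £170,145.36):
Base rate for 8527.98 is 16% + £2.68/kg.
Origin Loray qualifies under the Lorland–Loray agreement and 8527.98 is covered: preferential rate Free applies instead.
Duty = £170,145.36 × 0% = £0.00.
Line 2 (1843.50, Ilay, 904 kg, £167,194.80):
Base rate for 1843.50 is 1.5% + £3.52/kg.
Duty = £167,194.80 × 1.5% + 904 × £3.52 = £5,690.00.
Line 3 (7694.37, Velesta, 3,835 kg, £841,744.15):
Base rate for 7694.37 is 9% + £3.52/kg.
7694.37 has an FTA preferential rate, but origin Velesta is not Loray; base rate stands.
Duty = £841,744.15 × 9% + 3,835 × £3.52 = £89,256.17.
Line 4 (6630.15, Loray, 2,201 liters, £247,568.48):
Base rate for 6630.15 is £6.07/liter.
Origin Loray qualifies under the Lorland–Loray agreement and 6630.15 is covered: preferential rate Free applies instead.
The additional-duty order on 6630.15 targets Ilay, not Loray; it does not apply.
Duty = £247,568.48 × 0% = £0.00.
Total = £0.00 + £5,690.00 + £89,256.17 + £0.00 = £94,946.17.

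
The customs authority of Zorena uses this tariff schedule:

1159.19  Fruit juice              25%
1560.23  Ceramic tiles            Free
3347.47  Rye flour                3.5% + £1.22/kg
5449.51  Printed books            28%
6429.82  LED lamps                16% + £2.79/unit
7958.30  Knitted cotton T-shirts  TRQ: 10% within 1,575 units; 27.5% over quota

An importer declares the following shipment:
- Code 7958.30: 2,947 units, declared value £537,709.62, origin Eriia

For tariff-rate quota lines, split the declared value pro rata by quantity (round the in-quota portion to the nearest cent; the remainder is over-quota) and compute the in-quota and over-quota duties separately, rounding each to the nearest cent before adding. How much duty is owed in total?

£97,579.61

Line 1 (7958.30, Eriia, 2,947 units, £537,709.62):
Code 7958.30 is under a tariff-rate quota (threshold 1,575 units). In-quota: 1,575 units at 10%; over-quota: 1,372 units at 27.5%.
Pro-rata value split: in-quota = £537,709.62 × 1,575/2,947 = £287,374.50; over-quota = £537,709.62 − £287,374.50 = £250,335.12.
In-quota duty = £287,374.50 × 10% = £28,737.45. Over-quota duty = £250,335.12 × 27.5% = £68,842.16.
Line duty = £28,737.45 + £68,842.16 = £97,579.61.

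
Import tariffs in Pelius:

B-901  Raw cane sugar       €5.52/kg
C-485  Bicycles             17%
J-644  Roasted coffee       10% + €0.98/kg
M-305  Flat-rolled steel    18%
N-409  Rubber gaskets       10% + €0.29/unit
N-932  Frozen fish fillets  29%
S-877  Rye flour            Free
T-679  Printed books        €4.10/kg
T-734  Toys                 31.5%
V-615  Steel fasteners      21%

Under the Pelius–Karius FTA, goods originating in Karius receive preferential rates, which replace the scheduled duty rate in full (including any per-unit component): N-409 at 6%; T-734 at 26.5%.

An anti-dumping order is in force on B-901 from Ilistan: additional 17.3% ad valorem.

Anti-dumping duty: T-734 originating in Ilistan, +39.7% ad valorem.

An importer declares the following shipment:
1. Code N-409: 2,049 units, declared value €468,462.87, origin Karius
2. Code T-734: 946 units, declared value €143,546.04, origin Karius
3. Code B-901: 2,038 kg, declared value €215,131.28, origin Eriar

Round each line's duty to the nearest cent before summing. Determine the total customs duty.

Line 1 (N-409, Karius, 2,049 units, €468,462.87):
Base rate for N-409 is 10% + €0.29/unit.
Origin Karius qualifies under the Pelius–Karius agreement and N-409 is covered: preferential rate 6% applies instead.
Duty = €468,462.87 × 6% = €28,107.77.
Line 2 (T-734, Karius, 946 units, €143,546.04):
Base rate for T-734 is 31.5%.
Origin Karius qualifies under the Pelius–Karius agreement and T-734 is covered: preferential rate 26.5% applies instead.
The additional-duty order on T-734 targets Ilistan, not Karius; it does not apply.
Duty = €143,546.04 × 26.5% = €38,039.70.
Line 3 (B-901, Eriar, 2,038 kg, €215,131.28):
Base rate for B-901 is €5.52/kg.
The additional-duty order on B-901 targets Ilistan, not Eriar; it does not apply.
Duty = 2,038 × €5.52 = €11,249.76.
Total = €28,107.77 + €38,039.70 + €11,249.76 = €77,397.23.

€77,397.23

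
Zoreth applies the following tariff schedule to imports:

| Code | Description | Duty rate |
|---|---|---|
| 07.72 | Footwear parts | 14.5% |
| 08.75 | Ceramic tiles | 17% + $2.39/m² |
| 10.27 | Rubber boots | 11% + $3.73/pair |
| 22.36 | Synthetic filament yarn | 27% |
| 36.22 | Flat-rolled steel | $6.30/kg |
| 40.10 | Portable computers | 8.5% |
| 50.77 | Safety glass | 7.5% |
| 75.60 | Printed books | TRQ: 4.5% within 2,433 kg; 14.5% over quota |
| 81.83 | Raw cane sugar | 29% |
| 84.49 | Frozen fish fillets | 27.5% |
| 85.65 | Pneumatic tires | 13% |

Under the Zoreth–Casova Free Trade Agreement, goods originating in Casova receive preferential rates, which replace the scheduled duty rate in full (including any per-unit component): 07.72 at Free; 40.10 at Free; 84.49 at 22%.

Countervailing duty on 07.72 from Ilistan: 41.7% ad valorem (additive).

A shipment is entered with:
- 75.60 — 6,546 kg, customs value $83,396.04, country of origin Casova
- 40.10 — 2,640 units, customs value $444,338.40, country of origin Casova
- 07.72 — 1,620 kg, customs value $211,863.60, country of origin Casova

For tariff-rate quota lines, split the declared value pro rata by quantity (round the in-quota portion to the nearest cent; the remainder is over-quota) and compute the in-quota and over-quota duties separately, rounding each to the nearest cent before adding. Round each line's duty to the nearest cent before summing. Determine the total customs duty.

Line 1 (75.60, Casova, 6,546 kg, $83,396.04):
Code 75.60 is under a tariff-rate quota (threshold 2,433 kg). In-quota: 2,433 kg at 4.5%; over-quota: 4,113 kg at 14.5%.
Pro-rata value split: in-quota = $83,396.04 × 2,433/6,546 = $30,996.42; over-quota = $83,396.04 − $30,996.42 = $52,399.62.
In-quota duty = $30,996.42 × 4.5% = $1,394.84. Over-quota duty = $52,399.62 × 14.5% = $7,597.94.
Line duty = $1,394.84 + $7,597.94 = $8,992.78.
Line 2 (40.10, Casova, 2,640 units, $444,338.40):
Base rate for 40.10 is 8.5%.
Origin Casova qualifies under the Zoreth–Casova agreement and 40.10 is covered: preferential rate Free applies instead.
Duty = $444,338.40 × 0% = $0.00.
Line 3 (07.72, Casova, 1,620 kg, $211,863.60):
Base rate for 07.72 is 14.5%.
Origin Casova qualifies under the Zoreth–Casova agreement and 07.72 is covered: preferential rate Free applies instead.
The additional-duty order on 07.72 targets Ilistan, not Casova; it does not apply.
Duty = $211,863.60 × 0% = $0.00.
Total = $8,992.78 + $0.00 + $0.00 = $8,992.78.

$8,992.78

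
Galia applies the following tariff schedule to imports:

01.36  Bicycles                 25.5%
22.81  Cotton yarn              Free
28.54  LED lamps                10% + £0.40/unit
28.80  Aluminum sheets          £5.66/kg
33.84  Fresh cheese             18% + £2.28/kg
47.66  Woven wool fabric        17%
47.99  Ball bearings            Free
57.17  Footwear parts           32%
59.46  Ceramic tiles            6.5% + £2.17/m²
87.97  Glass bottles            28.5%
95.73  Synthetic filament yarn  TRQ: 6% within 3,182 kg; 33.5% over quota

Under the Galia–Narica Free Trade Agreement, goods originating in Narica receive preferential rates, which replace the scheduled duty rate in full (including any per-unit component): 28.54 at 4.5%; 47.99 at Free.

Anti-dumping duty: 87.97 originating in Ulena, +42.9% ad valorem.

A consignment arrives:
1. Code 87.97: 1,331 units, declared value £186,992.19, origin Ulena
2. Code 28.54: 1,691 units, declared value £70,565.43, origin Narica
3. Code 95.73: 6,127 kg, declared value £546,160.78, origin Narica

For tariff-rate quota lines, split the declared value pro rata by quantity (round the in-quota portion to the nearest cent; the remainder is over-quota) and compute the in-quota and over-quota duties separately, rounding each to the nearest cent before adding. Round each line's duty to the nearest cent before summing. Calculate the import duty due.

£241,649.77

Line 1 (87.97, Ulena, 1,331 units, £186,992.19):
Base rate for 87.97 is 28.5%.
Additional duty on 87.97 from Ulena: +42.9%. Applied ad valorem rate: 28.5% + 42.9% = 71.4%.
Duty = £186,992.19 × 71.4% = £133,512.42.
Line 2 (28.54, Narica, 1,691 units, £70,565.43):
Base rate for 28.54 is 10% + £0.40/unit.
Origin Narica qualifies under the Galia–Narica agreement and 28.54 is covered: preferential rate 4.5% applies instead.
Duty = £70,565.43 × 4.5% = £3,175.44.
Line 3 (95.73, Narica, 6,127 kg, £546,160.78):
Code 95.73 is under a tariff-rate quota (threshold 3,182 kg). In-quota: 3,182 kg at 6%; over-quota: 2,945 kg at 33.5%.
Pro-rata value split: in-quota = £546,160.78 × 3,182/6,127 = £283,643.48; over-quota = £546,160.78 − £283,643.48 = £262,517.30.
In-quota duty = £283,643.48 × 6% = £17,018.61. Over-quota duty = £262,517.30 × 33.5% = £87,943.30.
Line duty = £17,018.61 + £87,943.30 = £104,961.91.
Total = £133,512.42 + £3,175.44 + £104,961.91 = £241,649.77.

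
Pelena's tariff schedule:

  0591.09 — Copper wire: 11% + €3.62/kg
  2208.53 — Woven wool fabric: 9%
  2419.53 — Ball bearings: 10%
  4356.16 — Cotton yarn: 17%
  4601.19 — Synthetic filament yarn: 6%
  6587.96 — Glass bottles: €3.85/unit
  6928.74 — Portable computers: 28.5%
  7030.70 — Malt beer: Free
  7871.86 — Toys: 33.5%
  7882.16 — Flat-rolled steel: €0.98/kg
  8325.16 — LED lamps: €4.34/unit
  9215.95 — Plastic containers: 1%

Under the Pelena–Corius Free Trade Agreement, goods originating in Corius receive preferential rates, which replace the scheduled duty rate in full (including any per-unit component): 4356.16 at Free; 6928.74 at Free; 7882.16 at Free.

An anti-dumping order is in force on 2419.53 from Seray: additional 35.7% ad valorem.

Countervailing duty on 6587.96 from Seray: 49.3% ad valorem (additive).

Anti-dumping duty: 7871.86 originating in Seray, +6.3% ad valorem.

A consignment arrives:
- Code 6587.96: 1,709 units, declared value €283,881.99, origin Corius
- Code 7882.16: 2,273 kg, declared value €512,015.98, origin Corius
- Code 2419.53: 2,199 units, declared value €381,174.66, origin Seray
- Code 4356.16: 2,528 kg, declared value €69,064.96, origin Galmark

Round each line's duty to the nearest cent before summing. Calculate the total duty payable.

Line 1 (6587.96, Corius, 1,709 units, €283,881.99):
Base rate for 6587.96 is €3.85/unit.
Origin Corius is the FTA partner but 6587.96 is not on the preference list; base rate stands.
The additional-duty order on 6587.96 targets Seray, not Corius; it does not apply.
Duty = 1,709 × €3.85 = €6,579.65.
Line 2 (7882.16, Corius, 2,273 kg, €512,015.98):
Base rate for 7882.16 is €0.98/kg.
Origin Corius qualifies under the Pelena–Corius agreement and 7882.16 is covered: preferential rate Free applies instead.
Duty = €512,015.98 × 0% = €0.00.
Line 3 (2419.53, Seray, 2,199 units, €381,174.66):
Base rate for 2419.53 is 10%.
Additional duty on 2419.53 from Seray: +35.7%. Applied ad valorem rate: 10% + 35.7% = 45.7%.
Duty = €381,174.66 × 45.7% = €174,196.82.
Line 4 (4356.16, Galmark, 2,528 kg, €69,064.96):
Base rate for 4356.16 is 17%.
4356.16 has an FTA preferential rate, but origin Galmark is not Corius; base rate stands.
Duty = €69,064.96 × 17% = €11,741.04.
Total = €6,579.65 + €0.00 + €174,196.82 + €11,741.04 = €192,517.51.

€192,517.51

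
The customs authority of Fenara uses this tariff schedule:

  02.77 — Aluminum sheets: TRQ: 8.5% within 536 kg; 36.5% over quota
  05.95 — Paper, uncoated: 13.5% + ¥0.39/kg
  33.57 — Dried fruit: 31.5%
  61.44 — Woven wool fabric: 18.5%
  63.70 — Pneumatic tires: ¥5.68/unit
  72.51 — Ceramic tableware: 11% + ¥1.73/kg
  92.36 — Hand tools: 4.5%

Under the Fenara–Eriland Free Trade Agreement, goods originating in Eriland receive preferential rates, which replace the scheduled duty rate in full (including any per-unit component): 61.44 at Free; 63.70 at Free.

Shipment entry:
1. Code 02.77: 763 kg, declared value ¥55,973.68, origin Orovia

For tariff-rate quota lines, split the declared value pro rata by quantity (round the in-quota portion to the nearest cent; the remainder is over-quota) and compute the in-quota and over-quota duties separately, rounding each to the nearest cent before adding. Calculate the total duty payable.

¥9,420.52

Line 1 (02.77, Orovia, 763 kg, ¥55,973.68):
Code 02.77 is under a tariff-rate quota (threshold 536 kg). In-quota: 536 kg at 8.5%; over-quota: 227 kg at 36.5%.
Pro-rata value split: in-quota = ¥55,973.68 × 536/763 = ¥39,320.96; over-quota = ¥55,973.68 − ¥39,320.96 = ¥16,652.72.
In-quota duty = ¥39,320.96 × 8.5% = ¥3,342.28. Over-quota duty = ¥16,652.72 × 36.5% = ¥6,078.24.
Line duty = ¥3,342.28 + ¥6,078.24 = ¥9,420.52.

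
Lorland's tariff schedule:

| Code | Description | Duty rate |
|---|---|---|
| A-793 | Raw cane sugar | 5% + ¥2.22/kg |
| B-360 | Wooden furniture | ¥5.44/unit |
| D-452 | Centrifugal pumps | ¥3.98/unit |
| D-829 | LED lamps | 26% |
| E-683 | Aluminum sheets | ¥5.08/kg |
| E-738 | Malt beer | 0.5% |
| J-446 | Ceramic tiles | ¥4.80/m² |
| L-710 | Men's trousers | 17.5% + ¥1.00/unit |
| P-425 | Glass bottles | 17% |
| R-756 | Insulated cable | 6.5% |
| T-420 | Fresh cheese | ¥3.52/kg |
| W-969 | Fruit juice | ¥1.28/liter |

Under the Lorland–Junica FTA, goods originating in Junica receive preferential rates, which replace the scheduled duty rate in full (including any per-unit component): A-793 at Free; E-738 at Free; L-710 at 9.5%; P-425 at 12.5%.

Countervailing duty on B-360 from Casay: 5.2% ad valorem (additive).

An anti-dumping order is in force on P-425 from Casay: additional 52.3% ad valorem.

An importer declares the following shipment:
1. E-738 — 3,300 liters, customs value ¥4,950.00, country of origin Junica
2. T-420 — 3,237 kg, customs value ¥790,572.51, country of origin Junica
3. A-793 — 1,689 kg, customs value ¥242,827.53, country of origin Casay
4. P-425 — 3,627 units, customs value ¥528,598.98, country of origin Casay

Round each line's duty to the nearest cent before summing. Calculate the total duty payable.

Line 1 (E-738, Junica, 3,300 liters, ¥4,950.00):
Base rate for E-738 is 0.5%.
Origin Junica qualifies under the Lorland–Junica agreement and E-738 is covered: preferential rate Free applies instead.
Duty = ¥4,950.00 × 0% = ¥0.00.
Line 2 (T-420, Junica, 3,237 kg, ¥790,572.51):
Base rate for T-420 is ¥3.52/kg.
Origin Junica is the FTA partner but T-420 is not on the preference list; base rate stands.
Duty = 3,237 × ¥3.52 = ¥11,394.24.
Line 3 (A-793, Casay, 1,689 kg, ¥242,827.53):
Base rate for A-793 is 5% + ¥2.22/kg.
A-793 has an FTA preferential rate, but origin Casay is not Junica; base rate stands.
Duty = ¥242,827.53 × 5% + 1,689 × ¥2.22 = ¥15,890.96.
Line 4 (P-425, Casay, 3,627 units, ¥528,598.98):
Base rate for P-425 is 17%.
P-425 has an FTA preferential rate, but origin Casay is not Junica; base rate stands.
Additional duty on P-425 from Casay: +52.3%. Applied ad valorem rate: 17% + 52.3% = 69.3%.
Duty = ¥528,598.98 × 69.3% = ¥366,319.09.
Total = ¥0.00 + ¥11,394.24 + ¥15,890.96 + ¥366,319.09 = ¥393,604.29.

¥393,604.29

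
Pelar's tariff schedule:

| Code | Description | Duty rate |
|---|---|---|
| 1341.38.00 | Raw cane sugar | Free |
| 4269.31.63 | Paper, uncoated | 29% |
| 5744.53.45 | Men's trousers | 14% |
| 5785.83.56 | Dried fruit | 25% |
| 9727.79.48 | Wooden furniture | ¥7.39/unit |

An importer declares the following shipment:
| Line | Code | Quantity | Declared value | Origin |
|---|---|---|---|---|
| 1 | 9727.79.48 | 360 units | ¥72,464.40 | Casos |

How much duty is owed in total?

Line 1 (9727.79.48, Casos, 360 units, ¥72,464.40):
Base rate for 9727.79.48 is ¥7.39/unit.
Duty = 360 × ¥7.39 = ¥2,660.40.

¥2,660.40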